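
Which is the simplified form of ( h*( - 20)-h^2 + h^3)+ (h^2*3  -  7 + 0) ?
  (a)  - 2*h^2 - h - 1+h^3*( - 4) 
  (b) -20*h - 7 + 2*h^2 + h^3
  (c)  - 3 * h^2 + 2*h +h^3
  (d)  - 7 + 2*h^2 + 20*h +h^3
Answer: b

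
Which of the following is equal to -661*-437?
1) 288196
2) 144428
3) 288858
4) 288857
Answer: 4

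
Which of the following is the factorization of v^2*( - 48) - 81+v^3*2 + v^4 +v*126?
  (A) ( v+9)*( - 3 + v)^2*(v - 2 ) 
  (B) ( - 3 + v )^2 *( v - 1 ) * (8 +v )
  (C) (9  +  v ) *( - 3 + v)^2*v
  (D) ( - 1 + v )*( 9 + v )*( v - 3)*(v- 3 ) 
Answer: D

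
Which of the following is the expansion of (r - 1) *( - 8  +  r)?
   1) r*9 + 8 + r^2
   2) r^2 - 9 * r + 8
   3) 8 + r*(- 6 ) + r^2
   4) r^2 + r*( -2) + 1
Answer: 2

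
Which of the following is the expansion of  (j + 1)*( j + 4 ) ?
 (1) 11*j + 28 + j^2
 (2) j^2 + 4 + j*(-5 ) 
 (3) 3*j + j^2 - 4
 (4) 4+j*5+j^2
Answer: 4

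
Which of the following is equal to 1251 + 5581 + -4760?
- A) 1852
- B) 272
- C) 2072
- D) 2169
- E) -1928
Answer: C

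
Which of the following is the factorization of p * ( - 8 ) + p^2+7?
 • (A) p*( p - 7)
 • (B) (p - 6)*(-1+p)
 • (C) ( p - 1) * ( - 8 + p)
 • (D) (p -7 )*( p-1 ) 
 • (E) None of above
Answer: D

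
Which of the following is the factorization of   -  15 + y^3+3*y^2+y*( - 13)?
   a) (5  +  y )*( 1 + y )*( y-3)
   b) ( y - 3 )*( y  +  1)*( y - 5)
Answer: a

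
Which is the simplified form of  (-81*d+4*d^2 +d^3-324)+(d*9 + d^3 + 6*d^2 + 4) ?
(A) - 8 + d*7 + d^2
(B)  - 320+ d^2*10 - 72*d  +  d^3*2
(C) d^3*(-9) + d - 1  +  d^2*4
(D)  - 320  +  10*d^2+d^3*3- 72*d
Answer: B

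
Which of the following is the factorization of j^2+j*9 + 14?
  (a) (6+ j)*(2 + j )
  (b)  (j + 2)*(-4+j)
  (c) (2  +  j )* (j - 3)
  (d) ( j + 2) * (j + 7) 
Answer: d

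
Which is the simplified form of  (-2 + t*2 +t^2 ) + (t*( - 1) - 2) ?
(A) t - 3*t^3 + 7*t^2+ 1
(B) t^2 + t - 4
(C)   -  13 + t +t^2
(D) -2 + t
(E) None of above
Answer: B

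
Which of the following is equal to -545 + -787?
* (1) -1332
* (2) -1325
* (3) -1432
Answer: 1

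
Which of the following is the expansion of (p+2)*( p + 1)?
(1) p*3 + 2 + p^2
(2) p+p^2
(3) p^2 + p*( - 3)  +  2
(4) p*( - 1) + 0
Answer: 1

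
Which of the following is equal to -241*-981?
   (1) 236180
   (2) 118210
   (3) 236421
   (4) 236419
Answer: 3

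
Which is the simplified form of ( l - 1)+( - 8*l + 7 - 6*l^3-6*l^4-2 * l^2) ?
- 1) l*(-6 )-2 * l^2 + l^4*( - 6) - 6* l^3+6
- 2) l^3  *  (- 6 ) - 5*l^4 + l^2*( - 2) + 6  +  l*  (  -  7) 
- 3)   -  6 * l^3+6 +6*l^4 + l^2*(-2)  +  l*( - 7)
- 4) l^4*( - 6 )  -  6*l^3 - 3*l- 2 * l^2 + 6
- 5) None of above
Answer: 5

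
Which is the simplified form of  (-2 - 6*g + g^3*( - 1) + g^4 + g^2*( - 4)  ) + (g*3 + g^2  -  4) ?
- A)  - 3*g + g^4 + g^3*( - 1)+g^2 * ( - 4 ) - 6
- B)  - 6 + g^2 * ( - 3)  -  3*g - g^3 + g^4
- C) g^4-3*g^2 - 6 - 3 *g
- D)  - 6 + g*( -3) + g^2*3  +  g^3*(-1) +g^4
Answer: B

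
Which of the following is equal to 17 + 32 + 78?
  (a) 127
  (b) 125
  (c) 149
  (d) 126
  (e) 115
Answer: a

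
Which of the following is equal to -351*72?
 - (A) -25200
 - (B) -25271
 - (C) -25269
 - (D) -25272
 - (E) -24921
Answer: D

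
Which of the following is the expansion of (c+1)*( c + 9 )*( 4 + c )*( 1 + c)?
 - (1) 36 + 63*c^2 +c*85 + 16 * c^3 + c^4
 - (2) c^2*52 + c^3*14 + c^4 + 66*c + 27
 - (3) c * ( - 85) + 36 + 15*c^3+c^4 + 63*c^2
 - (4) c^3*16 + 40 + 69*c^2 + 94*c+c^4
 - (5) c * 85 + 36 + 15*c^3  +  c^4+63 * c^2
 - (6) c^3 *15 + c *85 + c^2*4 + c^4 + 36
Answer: 5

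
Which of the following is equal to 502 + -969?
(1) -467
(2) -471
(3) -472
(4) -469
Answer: 1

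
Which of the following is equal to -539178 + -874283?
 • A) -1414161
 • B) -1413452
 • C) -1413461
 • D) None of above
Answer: C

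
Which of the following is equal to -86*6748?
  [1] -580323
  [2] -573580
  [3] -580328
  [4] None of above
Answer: 3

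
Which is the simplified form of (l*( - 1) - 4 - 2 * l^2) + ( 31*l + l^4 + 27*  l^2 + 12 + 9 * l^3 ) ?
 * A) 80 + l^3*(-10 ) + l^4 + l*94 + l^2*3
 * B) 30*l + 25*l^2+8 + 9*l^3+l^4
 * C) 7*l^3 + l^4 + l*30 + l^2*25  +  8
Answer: B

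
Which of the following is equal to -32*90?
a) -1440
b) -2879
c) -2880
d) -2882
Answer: c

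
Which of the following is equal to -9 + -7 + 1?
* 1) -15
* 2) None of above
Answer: 1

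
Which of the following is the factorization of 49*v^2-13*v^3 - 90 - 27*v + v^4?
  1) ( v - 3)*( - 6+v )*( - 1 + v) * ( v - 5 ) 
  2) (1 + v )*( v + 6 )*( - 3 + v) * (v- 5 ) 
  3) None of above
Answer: 3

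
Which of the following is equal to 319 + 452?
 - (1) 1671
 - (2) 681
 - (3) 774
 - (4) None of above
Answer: 4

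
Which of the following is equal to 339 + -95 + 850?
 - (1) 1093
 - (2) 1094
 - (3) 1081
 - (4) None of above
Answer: 2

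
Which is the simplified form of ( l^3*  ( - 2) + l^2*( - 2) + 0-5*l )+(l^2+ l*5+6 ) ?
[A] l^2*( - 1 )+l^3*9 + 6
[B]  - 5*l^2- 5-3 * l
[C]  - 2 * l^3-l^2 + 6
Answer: C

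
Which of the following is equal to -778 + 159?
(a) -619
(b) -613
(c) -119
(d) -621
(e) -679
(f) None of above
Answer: a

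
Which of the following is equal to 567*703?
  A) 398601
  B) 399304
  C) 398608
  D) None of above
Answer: A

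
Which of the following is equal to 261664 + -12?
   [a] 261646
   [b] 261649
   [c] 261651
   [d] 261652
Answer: d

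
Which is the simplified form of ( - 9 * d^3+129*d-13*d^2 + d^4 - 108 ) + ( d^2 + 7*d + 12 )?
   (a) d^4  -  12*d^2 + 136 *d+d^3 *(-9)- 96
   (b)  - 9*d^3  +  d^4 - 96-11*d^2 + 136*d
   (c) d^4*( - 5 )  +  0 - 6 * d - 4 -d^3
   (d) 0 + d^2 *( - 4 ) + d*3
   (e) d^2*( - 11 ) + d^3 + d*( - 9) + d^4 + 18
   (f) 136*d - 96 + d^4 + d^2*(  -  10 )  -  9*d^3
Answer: a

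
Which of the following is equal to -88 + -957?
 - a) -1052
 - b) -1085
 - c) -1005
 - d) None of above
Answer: d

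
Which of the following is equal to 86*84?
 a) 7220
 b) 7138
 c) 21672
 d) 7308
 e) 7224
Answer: e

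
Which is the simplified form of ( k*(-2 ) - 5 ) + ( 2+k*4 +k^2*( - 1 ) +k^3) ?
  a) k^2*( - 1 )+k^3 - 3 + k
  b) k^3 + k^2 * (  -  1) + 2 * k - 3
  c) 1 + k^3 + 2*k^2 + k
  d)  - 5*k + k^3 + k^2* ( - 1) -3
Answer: b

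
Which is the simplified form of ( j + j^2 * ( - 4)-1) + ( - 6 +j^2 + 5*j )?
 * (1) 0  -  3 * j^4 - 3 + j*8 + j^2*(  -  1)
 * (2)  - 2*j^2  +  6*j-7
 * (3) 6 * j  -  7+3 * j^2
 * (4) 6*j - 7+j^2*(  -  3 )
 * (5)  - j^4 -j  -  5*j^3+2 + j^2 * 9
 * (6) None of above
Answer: 4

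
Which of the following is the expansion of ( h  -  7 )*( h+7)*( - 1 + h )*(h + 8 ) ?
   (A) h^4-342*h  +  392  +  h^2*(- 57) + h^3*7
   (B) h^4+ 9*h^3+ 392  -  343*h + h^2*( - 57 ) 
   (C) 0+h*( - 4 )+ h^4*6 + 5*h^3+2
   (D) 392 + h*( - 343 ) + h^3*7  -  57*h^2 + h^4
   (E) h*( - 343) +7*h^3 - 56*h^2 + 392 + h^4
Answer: D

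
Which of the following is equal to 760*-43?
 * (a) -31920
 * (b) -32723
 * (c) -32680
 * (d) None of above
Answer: c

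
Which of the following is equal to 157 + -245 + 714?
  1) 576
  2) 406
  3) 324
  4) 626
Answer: 4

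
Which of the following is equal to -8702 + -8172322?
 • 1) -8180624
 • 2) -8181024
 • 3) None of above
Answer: 2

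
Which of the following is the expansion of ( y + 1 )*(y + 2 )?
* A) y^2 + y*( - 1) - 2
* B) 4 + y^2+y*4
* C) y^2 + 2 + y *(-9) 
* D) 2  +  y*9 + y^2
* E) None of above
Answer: E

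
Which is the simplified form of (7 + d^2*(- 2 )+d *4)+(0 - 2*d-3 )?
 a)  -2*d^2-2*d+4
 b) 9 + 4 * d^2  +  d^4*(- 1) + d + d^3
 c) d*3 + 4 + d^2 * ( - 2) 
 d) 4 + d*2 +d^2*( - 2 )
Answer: d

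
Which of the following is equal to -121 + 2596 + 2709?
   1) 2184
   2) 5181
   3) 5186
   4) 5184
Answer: 4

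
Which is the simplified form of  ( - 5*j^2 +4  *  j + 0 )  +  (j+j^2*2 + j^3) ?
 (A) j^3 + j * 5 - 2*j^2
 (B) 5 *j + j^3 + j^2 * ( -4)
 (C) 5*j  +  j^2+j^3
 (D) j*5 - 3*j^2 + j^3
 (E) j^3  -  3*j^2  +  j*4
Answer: D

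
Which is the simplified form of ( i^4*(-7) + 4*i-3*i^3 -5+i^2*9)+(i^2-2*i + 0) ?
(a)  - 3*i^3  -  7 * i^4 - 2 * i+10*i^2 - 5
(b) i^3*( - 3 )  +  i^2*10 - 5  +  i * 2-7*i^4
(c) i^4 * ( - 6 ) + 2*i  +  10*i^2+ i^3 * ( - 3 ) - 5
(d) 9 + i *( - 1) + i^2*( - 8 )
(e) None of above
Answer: b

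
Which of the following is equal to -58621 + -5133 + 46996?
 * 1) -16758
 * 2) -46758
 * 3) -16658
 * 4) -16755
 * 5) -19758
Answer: 1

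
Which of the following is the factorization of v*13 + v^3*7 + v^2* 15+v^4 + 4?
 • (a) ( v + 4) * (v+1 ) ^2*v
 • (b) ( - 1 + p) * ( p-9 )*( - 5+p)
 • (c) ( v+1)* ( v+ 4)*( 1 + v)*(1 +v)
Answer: c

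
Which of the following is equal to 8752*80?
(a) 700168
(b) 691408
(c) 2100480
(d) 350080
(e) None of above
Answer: e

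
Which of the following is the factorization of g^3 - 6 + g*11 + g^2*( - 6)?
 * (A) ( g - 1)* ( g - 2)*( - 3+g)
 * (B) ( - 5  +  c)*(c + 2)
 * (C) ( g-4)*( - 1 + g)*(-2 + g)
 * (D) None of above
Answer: A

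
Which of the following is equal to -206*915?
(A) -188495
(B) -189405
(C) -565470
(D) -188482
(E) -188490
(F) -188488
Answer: E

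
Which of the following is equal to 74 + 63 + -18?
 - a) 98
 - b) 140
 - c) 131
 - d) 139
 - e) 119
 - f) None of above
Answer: e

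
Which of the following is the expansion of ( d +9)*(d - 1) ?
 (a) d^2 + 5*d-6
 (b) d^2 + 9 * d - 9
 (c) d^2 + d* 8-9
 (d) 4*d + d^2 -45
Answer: c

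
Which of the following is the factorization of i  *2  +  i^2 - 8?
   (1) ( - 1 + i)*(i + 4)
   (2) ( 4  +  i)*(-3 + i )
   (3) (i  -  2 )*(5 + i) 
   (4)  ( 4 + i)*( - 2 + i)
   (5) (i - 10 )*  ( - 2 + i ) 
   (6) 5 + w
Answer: 4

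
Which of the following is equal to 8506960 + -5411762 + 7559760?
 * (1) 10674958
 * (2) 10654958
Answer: 2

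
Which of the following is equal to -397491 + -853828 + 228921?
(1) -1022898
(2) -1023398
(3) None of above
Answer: 3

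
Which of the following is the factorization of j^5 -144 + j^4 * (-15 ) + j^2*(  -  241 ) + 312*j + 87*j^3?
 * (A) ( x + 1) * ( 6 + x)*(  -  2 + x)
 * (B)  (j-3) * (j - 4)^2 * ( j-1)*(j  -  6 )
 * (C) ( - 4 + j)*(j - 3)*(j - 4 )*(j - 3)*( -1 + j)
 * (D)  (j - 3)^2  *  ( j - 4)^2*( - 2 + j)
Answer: C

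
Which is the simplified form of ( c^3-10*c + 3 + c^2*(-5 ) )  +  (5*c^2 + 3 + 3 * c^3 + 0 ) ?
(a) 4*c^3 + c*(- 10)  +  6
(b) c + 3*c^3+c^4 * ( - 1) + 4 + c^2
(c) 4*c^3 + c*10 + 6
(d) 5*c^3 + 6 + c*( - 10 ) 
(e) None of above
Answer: a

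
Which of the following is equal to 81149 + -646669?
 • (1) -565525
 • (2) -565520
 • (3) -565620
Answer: 2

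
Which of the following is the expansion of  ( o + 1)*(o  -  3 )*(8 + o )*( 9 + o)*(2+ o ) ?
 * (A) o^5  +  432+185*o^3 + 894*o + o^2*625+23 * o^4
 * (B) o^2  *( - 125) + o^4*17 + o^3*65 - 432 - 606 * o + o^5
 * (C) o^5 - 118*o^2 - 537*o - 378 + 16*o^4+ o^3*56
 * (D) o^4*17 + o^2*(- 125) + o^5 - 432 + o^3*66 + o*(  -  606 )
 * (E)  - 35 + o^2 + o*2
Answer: B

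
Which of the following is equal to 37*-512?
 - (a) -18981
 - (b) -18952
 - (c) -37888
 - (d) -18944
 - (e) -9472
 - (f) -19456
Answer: d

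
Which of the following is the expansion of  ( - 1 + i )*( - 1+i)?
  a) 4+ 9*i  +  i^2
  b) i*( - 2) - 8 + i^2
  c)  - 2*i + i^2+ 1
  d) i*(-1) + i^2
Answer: c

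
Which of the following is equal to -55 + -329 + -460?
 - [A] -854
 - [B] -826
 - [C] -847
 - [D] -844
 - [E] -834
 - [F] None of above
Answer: D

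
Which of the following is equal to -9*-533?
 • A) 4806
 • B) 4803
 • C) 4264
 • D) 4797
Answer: D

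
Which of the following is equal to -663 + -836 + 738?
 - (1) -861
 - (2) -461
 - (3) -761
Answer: 3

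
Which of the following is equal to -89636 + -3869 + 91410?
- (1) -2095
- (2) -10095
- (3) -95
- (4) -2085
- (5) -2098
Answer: 1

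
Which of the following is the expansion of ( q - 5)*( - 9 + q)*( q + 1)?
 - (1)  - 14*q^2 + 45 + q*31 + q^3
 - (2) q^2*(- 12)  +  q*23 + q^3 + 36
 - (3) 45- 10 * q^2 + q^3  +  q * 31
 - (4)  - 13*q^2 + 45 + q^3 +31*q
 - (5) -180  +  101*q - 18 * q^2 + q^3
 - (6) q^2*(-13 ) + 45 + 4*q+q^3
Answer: 4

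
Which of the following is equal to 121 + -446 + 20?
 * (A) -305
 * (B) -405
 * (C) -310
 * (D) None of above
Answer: A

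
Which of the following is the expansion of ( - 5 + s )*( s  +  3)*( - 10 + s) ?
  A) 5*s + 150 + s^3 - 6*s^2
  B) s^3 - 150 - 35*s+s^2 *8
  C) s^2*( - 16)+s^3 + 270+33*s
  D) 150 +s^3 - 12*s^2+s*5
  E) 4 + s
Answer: D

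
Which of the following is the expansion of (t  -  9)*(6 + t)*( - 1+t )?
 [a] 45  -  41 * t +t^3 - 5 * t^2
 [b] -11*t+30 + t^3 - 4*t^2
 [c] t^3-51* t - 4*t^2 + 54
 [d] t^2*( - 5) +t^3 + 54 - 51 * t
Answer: c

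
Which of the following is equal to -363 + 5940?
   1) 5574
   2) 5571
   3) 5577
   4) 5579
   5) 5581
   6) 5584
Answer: 3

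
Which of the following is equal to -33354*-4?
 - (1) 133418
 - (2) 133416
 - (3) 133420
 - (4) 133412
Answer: 2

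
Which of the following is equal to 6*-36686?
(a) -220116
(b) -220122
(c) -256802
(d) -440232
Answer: a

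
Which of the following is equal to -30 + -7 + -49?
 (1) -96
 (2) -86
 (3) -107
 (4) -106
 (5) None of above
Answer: 2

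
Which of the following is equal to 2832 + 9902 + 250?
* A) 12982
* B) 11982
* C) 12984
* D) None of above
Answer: C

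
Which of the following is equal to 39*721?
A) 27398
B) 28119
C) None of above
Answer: B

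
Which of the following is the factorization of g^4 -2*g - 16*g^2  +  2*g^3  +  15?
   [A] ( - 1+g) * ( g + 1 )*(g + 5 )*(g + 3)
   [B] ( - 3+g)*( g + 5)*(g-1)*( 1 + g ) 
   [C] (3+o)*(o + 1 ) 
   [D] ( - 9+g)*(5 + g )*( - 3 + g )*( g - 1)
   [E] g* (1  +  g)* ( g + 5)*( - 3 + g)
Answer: B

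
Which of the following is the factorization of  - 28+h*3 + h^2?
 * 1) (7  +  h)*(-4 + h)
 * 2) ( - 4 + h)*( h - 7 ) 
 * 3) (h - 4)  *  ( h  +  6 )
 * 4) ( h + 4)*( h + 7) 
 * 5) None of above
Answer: 1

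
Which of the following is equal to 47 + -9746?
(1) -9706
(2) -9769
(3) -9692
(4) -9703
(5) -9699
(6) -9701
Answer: 5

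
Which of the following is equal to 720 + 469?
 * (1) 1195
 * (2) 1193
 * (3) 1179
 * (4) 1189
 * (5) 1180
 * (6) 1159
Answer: 4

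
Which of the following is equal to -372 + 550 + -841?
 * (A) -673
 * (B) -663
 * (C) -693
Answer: B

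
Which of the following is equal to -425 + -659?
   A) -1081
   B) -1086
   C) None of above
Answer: C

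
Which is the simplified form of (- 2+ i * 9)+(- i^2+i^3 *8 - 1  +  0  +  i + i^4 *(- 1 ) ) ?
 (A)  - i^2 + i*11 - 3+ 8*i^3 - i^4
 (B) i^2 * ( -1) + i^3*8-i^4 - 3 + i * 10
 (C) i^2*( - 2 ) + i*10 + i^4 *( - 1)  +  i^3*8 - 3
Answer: B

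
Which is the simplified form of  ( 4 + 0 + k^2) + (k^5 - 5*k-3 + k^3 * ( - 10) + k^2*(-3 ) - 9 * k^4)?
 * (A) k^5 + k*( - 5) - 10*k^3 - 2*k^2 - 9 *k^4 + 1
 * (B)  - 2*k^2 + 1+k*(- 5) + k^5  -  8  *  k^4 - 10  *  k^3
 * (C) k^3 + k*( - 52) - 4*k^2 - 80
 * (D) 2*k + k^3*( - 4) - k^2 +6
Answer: A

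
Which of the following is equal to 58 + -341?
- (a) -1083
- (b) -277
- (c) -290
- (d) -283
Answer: d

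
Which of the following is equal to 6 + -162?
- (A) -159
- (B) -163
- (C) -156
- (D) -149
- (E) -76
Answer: C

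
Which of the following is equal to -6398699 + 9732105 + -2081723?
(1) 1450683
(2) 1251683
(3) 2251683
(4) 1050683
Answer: 2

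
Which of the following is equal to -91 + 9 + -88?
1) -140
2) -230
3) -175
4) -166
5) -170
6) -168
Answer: 5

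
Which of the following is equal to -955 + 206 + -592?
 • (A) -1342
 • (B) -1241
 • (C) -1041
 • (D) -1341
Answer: D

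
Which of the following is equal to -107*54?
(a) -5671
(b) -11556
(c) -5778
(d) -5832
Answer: c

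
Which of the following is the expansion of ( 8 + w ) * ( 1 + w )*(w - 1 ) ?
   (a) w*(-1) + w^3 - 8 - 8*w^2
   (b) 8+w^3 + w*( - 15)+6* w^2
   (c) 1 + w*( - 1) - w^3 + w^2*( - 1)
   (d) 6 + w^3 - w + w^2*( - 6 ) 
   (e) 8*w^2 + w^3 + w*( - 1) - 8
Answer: e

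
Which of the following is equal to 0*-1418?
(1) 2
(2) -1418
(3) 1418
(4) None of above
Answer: 4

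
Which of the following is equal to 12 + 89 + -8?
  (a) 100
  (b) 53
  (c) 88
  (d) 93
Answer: d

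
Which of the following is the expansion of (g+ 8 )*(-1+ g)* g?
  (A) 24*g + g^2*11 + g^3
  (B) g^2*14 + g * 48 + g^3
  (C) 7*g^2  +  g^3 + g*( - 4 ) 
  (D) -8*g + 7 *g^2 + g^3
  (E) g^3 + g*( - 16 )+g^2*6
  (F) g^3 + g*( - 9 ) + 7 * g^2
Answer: D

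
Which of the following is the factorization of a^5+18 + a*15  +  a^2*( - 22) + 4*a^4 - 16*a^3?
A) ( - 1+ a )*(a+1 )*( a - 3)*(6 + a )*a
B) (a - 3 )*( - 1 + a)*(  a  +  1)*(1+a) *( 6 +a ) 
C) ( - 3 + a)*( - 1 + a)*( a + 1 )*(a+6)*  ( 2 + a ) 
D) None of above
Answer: B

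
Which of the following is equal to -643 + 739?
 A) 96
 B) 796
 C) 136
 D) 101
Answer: A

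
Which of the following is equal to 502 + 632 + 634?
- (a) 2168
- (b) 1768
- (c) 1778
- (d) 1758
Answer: b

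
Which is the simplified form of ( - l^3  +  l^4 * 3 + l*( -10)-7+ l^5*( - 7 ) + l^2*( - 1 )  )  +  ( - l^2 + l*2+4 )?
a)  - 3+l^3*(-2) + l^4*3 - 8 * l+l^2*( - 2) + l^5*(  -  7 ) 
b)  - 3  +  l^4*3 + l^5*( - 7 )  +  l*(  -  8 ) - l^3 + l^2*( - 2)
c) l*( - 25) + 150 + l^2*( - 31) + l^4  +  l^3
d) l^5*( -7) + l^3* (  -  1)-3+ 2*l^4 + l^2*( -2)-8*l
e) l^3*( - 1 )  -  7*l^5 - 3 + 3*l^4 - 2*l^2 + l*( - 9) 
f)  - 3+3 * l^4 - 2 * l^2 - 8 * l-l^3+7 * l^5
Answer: b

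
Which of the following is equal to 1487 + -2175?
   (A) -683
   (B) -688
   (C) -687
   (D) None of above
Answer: B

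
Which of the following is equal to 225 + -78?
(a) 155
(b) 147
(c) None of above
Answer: b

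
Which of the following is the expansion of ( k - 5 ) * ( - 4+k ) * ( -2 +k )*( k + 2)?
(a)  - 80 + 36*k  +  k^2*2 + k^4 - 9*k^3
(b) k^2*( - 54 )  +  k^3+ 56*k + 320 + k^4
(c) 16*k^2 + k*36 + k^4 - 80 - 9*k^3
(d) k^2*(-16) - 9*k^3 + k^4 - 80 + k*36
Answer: c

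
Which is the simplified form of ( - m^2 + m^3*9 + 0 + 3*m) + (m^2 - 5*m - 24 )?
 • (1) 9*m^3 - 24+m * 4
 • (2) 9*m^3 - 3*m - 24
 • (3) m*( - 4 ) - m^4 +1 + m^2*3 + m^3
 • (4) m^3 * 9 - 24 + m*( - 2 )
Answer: 4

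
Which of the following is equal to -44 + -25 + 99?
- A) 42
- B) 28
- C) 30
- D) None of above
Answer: C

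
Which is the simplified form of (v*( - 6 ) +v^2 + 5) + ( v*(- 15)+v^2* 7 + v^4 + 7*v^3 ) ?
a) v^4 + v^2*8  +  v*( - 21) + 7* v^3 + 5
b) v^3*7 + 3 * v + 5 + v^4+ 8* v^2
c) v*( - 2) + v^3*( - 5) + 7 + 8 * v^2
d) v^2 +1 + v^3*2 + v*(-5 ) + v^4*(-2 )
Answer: a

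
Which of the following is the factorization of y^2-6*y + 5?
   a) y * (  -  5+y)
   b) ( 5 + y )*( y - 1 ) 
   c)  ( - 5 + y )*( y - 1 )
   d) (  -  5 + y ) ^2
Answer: c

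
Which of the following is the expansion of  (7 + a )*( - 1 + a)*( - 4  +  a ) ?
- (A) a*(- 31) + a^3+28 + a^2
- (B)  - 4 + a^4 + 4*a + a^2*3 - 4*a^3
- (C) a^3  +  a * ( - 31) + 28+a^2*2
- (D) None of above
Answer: C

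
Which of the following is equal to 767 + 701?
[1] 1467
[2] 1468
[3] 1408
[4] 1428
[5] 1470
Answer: 2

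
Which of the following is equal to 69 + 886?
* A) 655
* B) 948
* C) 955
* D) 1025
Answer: C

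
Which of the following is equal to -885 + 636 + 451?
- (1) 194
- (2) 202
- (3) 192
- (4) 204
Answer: 2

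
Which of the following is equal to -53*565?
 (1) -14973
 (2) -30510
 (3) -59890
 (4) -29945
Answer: 4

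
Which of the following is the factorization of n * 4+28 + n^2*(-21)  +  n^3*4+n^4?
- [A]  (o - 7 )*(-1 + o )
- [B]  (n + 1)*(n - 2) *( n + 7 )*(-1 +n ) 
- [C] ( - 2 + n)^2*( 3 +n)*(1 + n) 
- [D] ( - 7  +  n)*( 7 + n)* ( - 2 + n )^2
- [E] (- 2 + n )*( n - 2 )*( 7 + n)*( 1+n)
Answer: E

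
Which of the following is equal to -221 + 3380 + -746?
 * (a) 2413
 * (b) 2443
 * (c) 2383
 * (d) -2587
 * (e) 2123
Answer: a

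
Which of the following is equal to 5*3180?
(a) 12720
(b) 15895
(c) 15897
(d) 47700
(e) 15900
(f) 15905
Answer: e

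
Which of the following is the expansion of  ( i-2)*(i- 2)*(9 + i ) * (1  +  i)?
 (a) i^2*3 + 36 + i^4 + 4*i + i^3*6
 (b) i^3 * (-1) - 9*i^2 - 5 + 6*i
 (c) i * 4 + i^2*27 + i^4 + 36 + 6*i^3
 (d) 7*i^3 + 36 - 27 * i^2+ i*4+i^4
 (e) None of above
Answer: e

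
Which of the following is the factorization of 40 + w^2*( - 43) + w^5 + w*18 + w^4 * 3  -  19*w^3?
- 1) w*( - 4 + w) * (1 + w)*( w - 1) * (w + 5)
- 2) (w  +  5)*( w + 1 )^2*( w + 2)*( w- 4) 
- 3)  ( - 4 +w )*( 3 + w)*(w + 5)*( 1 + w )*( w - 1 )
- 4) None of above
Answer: 4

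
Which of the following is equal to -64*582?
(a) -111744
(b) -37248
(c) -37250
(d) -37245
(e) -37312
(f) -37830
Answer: b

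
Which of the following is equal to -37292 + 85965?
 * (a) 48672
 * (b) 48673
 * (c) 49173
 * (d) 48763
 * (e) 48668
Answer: b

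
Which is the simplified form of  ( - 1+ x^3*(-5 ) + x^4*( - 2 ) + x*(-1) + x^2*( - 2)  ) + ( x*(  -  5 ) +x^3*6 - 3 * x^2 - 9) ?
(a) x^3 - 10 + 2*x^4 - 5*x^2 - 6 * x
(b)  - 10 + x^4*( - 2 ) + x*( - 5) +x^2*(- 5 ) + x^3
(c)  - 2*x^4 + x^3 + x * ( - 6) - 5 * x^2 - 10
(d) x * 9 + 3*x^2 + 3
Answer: c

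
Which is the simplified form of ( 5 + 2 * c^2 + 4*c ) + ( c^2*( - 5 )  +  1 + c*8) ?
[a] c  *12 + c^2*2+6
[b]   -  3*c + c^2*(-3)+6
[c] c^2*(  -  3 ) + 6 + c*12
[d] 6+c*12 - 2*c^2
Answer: c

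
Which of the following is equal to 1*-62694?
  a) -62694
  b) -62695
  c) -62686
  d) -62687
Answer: a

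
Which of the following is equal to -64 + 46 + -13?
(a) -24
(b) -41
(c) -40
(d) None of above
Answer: d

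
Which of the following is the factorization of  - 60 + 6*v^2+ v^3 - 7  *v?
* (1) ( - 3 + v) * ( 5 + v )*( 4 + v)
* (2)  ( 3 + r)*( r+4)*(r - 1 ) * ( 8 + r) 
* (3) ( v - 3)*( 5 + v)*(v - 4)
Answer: 1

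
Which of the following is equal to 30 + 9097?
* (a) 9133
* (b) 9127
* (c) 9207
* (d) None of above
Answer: b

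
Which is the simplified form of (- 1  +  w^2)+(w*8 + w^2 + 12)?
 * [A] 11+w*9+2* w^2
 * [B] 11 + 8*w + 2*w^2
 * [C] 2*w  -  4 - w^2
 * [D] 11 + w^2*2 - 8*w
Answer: B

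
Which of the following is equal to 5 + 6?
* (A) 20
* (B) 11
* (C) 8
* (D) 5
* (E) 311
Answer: B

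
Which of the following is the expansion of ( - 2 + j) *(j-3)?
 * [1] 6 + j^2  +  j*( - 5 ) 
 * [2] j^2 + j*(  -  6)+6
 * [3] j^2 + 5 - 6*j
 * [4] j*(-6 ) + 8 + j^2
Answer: 1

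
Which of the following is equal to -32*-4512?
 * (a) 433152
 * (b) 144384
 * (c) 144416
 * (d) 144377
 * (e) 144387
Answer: b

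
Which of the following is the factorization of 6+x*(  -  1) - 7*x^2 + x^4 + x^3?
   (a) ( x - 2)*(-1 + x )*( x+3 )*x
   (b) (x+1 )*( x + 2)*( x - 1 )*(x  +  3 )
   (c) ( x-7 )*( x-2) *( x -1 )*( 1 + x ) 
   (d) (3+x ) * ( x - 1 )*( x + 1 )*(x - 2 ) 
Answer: d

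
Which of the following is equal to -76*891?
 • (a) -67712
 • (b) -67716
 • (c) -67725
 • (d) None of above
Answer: b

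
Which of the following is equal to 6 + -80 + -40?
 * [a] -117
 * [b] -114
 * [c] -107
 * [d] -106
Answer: b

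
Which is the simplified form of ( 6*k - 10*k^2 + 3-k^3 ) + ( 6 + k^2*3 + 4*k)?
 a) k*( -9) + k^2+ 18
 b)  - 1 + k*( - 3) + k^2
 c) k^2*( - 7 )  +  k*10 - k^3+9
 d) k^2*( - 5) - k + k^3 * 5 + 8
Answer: c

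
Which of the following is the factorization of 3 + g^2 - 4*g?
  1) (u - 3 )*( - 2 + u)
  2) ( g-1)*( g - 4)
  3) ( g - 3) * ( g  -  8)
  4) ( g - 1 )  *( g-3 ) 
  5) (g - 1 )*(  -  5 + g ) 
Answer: 4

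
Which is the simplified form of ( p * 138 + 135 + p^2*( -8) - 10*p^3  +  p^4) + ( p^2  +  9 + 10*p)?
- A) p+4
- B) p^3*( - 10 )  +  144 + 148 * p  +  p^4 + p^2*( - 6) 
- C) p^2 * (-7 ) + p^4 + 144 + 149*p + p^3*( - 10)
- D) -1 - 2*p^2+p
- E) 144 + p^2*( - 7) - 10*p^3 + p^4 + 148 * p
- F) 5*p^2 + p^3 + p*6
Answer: E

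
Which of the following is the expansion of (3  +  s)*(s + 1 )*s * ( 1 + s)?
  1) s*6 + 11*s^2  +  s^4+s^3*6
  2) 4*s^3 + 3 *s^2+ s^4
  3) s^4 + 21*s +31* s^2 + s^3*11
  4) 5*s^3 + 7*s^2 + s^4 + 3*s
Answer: 4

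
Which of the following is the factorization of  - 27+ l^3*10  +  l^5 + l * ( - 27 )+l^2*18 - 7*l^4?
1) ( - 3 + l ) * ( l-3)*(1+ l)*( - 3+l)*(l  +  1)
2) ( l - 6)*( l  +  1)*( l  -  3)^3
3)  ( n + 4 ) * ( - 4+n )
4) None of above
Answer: 1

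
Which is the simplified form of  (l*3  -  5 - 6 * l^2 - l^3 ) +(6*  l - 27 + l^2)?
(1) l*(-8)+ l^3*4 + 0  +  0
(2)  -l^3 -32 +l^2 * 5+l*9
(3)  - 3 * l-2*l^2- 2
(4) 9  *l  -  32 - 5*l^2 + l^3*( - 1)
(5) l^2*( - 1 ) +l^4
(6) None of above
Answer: 4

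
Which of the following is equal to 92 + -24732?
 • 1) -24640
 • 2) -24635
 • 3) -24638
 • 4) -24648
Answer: 1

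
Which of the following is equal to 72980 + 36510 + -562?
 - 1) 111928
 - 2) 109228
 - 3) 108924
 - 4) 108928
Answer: 4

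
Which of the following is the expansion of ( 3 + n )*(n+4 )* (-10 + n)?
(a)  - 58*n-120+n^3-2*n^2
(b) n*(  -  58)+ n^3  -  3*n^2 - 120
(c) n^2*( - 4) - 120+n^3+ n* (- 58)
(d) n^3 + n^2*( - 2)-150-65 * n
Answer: b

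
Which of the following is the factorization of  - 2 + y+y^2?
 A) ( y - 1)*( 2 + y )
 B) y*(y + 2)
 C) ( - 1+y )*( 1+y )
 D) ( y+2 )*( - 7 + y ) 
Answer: A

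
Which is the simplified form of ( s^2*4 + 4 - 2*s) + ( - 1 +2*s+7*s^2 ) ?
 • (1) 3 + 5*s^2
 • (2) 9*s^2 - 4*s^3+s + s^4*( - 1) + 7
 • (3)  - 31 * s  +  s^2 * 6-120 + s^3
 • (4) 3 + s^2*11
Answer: 4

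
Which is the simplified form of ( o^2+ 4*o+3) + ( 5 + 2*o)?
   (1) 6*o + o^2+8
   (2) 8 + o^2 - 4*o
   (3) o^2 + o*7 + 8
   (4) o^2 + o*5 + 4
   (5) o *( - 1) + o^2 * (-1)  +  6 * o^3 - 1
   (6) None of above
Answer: 1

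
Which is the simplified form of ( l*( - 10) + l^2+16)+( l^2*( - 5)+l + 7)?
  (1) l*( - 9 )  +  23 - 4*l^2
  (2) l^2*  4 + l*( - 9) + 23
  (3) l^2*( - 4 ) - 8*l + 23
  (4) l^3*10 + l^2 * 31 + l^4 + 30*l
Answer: 1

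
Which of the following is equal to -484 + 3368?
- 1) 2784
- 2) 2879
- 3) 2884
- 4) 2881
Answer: 3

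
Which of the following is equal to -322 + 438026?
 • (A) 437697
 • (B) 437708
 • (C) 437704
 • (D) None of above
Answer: C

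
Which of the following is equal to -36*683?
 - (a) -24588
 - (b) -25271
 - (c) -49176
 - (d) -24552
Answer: a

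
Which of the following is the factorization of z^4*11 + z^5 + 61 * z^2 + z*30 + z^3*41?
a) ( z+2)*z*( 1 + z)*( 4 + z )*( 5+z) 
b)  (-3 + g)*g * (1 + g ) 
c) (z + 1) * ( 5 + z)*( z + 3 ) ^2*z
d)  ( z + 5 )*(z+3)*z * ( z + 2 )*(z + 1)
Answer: d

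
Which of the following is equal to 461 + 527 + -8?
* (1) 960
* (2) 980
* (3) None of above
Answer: 2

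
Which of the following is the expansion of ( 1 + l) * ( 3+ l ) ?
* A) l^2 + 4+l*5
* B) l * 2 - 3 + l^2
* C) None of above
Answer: C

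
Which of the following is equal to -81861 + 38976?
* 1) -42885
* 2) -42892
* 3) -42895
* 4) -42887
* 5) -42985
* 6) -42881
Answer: 1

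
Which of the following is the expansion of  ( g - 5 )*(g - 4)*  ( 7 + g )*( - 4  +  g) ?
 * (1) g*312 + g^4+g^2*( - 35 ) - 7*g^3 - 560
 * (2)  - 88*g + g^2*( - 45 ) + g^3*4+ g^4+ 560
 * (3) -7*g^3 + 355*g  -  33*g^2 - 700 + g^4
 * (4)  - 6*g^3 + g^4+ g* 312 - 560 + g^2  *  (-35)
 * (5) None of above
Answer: 4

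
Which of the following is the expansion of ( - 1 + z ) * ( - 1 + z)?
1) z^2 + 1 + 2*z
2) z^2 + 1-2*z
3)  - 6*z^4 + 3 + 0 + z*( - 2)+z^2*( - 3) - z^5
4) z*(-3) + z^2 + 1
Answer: 2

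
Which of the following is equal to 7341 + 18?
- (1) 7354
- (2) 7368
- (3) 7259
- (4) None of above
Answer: 4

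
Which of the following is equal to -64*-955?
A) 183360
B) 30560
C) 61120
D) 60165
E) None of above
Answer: C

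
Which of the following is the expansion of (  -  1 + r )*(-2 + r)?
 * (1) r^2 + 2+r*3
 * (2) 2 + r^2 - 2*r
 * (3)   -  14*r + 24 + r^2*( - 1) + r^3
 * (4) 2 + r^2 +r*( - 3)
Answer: 4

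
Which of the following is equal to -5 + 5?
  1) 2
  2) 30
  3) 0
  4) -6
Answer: 3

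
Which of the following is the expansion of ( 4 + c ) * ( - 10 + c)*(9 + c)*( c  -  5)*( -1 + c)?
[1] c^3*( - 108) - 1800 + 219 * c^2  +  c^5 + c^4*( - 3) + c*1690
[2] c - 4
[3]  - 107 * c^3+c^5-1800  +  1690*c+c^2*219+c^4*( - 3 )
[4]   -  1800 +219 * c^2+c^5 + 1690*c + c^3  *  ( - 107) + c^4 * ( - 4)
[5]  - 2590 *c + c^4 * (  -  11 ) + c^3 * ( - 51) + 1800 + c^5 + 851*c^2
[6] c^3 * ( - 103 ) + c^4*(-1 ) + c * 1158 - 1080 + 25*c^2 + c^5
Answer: 3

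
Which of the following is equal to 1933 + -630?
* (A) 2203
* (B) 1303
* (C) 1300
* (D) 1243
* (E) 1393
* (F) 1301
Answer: B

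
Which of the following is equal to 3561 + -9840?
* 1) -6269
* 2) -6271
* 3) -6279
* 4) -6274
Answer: 3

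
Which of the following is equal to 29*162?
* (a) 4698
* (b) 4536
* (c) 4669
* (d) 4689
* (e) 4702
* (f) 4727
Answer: a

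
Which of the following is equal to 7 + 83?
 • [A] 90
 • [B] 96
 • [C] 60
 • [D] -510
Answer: A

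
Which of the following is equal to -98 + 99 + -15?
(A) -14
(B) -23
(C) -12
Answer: A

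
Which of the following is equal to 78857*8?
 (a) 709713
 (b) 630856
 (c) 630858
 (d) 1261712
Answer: b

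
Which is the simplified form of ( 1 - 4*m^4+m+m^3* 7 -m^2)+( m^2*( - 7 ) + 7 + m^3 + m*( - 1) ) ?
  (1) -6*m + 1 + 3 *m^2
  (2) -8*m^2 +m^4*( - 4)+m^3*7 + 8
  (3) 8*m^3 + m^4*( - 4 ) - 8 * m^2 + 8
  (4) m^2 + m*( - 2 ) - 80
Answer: 3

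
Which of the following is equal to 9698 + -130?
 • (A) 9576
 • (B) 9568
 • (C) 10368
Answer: B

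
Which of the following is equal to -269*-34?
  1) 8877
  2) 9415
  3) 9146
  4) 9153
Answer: 3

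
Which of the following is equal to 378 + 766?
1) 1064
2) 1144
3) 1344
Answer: 2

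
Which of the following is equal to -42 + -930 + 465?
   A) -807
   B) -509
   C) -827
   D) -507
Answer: D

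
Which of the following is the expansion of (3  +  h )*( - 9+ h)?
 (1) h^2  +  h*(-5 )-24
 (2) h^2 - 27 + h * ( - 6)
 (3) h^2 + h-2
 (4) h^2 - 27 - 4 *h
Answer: 2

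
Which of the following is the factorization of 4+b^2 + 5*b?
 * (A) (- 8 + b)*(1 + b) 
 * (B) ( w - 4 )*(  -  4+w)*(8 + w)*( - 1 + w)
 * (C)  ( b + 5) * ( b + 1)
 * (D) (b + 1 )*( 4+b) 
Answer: D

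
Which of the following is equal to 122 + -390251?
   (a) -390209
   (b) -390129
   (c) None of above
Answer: b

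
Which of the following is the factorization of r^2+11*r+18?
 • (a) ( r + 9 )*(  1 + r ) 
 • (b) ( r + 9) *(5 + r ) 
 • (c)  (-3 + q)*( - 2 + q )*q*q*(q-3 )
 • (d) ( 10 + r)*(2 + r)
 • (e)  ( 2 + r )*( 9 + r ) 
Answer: e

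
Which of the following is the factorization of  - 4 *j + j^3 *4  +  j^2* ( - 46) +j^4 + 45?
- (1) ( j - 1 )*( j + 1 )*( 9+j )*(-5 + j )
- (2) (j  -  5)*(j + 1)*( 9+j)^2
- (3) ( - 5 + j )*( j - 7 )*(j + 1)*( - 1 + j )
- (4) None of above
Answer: 1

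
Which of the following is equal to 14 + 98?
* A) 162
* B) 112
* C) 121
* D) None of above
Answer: B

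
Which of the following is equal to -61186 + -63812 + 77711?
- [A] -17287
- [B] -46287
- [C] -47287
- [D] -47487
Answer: C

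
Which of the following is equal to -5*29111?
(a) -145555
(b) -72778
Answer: a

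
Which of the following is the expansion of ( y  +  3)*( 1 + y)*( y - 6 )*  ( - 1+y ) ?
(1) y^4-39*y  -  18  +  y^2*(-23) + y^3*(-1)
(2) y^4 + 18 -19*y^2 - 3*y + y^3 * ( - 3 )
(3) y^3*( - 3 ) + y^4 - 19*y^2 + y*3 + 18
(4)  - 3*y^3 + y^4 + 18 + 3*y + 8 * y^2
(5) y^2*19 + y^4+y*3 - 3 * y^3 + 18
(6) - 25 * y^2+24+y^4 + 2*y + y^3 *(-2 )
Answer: 3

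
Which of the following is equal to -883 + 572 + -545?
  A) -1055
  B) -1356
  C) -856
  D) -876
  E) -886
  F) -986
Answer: C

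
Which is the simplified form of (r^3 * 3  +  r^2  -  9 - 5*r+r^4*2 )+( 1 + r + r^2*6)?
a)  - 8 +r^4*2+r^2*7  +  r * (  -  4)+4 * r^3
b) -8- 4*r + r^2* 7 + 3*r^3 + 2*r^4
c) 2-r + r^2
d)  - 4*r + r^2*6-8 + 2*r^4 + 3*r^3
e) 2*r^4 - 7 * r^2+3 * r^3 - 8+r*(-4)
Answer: b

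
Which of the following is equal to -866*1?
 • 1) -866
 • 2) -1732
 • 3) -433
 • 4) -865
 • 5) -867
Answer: 1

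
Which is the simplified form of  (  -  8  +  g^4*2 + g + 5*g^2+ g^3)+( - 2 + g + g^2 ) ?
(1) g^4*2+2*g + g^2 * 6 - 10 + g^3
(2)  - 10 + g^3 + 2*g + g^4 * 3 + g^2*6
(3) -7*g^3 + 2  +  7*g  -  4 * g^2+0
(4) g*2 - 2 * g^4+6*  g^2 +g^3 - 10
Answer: 1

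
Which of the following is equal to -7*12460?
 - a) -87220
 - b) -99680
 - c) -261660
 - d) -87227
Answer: a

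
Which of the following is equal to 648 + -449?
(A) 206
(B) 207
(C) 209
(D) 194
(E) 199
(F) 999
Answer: E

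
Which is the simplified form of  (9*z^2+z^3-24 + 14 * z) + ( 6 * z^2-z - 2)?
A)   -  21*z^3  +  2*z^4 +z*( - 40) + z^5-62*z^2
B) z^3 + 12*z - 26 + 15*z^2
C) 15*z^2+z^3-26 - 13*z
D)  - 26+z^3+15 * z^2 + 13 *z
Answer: D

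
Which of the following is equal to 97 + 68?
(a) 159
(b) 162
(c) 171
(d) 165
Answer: d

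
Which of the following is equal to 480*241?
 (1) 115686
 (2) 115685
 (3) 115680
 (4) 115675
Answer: 3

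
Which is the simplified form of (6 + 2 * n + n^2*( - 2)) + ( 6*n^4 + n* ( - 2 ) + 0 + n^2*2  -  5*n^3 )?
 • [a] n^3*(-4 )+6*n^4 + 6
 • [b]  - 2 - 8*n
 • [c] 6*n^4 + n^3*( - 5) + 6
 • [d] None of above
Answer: c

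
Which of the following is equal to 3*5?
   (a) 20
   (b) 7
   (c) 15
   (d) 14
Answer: c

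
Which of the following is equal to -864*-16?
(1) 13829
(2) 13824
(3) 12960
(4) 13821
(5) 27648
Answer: 2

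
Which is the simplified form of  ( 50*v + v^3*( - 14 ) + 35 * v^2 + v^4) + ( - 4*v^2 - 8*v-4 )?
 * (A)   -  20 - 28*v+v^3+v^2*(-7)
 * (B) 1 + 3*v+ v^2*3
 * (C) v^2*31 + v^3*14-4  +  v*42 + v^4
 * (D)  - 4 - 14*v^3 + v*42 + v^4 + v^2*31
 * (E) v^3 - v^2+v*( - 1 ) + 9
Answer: D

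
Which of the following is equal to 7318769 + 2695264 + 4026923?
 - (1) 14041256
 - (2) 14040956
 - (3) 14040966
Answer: 2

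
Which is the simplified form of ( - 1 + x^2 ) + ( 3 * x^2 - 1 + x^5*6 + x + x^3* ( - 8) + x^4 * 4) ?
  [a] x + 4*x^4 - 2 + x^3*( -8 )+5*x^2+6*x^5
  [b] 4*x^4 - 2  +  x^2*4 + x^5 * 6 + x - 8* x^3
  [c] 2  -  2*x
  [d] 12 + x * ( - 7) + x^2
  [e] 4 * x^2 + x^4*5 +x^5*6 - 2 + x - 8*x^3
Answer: b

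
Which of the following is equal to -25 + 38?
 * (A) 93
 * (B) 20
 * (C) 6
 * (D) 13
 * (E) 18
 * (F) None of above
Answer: D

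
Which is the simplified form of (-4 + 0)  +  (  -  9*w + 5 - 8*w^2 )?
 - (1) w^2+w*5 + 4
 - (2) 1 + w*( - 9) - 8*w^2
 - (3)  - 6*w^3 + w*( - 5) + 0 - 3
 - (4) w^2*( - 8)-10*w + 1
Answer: 2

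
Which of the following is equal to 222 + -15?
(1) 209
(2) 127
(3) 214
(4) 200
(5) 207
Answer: 5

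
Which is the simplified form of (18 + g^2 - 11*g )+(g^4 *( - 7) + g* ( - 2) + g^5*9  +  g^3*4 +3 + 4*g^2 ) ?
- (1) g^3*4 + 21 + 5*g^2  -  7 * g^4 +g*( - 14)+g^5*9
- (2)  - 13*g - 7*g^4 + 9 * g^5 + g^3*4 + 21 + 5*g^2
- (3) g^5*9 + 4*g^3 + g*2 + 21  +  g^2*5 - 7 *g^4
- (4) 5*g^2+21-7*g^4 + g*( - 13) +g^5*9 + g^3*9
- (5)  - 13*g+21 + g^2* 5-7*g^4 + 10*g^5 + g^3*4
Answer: 2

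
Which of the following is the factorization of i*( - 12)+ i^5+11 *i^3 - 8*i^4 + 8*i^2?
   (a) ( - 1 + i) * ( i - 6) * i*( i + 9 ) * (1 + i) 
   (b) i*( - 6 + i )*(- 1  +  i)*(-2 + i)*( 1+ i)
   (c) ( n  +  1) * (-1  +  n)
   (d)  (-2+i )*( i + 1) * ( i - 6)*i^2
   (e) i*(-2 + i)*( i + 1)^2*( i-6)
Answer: b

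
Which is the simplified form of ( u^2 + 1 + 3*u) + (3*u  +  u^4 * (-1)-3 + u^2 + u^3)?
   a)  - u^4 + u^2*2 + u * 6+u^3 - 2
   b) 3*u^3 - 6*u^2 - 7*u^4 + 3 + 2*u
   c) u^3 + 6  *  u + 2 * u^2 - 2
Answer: a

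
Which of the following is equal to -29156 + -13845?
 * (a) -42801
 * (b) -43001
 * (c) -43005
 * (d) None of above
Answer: b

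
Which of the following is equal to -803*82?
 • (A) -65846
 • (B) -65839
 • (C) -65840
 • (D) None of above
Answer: A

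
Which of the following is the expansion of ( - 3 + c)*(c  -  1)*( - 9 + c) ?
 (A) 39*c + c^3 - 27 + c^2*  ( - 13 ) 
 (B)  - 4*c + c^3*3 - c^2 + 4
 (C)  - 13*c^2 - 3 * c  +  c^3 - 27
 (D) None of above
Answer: A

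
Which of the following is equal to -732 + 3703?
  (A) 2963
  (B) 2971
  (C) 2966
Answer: B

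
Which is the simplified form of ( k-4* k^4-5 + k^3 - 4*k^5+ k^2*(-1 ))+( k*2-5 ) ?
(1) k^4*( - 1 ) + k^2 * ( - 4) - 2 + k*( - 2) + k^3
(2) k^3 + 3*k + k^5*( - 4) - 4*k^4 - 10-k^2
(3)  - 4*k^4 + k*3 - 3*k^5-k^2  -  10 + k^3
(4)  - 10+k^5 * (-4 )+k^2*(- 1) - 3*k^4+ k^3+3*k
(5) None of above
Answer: 2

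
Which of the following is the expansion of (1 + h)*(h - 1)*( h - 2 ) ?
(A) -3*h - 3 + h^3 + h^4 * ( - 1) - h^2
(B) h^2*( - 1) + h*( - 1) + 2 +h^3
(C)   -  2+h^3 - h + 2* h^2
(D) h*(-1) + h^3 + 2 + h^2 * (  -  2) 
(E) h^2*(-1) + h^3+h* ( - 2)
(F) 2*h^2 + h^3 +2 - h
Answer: D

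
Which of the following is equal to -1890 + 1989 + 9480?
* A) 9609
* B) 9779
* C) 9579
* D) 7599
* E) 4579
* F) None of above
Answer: C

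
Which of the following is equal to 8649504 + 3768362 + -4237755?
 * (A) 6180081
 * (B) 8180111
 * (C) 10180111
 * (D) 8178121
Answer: B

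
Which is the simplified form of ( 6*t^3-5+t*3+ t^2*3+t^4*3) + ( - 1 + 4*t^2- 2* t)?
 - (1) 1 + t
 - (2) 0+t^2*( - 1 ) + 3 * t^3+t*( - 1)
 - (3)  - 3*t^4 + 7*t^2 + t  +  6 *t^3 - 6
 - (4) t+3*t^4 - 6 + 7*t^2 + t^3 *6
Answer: 4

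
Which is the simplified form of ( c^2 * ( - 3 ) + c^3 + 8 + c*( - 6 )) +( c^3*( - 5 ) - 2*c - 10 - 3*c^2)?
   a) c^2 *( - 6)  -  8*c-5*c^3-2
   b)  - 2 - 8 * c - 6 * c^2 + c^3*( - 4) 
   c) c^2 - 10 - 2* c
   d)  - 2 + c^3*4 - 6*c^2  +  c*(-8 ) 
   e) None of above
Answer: b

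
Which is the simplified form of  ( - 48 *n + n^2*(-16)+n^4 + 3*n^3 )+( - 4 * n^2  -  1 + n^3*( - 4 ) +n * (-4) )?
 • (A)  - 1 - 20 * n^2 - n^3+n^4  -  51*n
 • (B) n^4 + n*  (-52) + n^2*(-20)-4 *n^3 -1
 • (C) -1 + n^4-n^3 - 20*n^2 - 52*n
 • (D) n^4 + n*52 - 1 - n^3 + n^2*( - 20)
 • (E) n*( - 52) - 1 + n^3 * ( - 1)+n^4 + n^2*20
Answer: C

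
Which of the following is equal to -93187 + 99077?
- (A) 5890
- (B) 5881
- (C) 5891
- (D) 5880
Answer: A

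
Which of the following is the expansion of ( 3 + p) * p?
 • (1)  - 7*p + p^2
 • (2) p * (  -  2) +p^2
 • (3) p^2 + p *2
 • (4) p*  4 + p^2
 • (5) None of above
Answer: 5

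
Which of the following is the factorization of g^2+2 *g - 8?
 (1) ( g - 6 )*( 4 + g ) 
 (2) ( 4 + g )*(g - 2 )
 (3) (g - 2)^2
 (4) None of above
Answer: 2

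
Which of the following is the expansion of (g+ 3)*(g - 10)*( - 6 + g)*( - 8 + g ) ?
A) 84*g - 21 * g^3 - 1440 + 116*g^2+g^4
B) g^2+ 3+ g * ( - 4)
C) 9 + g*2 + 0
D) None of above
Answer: A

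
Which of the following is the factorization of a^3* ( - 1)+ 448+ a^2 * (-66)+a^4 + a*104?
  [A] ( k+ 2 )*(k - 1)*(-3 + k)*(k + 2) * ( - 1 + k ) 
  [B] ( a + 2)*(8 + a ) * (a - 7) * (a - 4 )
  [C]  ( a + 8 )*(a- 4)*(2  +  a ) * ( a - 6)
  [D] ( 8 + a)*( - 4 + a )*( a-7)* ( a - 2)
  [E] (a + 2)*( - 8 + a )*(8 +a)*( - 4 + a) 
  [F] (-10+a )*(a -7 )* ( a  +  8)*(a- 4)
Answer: B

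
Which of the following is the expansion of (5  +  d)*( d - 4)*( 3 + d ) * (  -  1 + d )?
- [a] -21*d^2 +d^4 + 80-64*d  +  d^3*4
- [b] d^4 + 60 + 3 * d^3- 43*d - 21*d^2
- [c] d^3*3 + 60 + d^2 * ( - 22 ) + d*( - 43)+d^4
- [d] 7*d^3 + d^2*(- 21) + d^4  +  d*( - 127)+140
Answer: b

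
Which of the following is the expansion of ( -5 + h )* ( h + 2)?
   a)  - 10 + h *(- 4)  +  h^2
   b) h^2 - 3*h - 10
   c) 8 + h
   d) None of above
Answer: b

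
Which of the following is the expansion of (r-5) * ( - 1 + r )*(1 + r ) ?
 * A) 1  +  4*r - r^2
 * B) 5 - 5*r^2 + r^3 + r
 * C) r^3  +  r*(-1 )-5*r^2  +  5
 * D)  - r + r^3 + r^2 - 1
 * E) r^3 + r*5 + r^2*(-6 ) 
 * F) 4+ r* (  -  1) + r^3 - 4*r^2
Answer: C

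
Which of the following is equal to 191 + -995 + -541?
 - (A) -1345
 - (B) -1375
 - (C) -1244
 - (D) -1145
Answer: A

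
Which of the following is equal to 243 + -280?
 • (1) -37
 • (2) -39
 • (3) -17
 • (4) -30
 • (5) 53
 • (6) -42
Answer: 1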